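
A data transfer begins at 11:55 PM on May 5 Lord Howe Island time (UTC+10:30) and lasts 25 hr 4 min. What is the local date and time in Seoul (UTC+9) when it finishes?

Convert start to UTC: 11:55 PM − 10:30 = 1:25 PM UTC on May 5.
Add 25 hours 4 minutes duration → 2:29 PM UTC (May 6).
Seoul is UTC+9:00, so local end time = 2:29 PM + 9:00 = 11:29 PM on May 6.

11:29 PM on May 6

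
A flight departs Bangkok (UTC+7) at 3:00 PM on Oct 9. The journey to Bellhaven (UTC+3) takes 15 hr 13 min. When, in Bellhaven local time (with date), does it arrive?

Convert departure to UTC: 3:00 PM − 7:00 = 8:00 AM UTC on Oct 9.
Add 15 hours 13 minutes travel time → 11:13 PM UTC.
Bellhaven is UTC+3:00, so local arrival = 11:13 PM + 3:00 = 2:13 AM on Oct 10.

2:13 AM on October 10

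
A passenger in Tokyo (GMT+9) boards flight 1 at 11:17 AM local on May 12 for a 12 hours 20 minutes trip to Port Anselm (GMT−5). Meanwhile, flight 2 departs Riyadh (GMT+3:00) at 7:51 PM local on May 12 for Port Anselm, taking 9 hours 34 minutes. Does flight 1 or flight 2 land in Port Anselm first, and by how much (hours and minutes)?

the first, by 11 hours 48 minutes

Flight 1 in UTC: 11:17 AM − 9:00 = 2:17 AM on May 12.
+12 hours 20 minutes → arrive 2:37 PM UTC on May 12.
Flight 2 in UTC: 7:51 PM − 3:00 = 4:51 PM on May 12.
+9 hours 34 minutes → arrive 2:25 AM UTC on May 13.
Flight 1 lands earlier by 11 hours 48 minutes.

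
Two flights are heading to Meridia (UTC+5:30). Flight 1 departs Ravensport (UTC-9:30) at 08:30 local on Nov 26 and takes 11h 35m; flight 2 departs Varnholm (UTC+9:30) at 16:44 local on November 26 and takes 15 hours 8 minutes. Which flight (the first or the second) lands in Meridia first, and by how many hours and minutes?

the second, by 7 hours 13 minutes

Flight 1 in UTC: 08:30 + 9:30 = 18:00 on Nov 26.
+11 hours 35 minutes → arrive 05:35 UTC on Nov 27.
Flight 2 in UTC: 16:44 − 9:30 = 07:14 on Nov 26.
+15 hours 8 minutes → arrive 22:22 UTC on Nov 26.
Flight 2 lands earlier by 7 hours 13 minutes.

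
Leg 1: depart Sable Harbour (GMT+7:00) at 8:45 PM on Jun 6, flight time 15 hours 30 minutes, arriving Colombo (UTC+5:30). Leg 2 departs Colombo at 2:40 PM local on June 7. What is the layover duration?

Convert departure to UTC: 8:45 PM − 7:00 = 1:45 PM UTC on Jun 6.
Add 15 hours 30 minutes flight time → 5:15 AM UTC (Jun 7).
Colombo is UTC+5:30, so local arrival = 5:15 AM + 5:30 = 10:45 AM on Jun 7.
Layover = 2:40 PM − 10:45 AM = 3 hours 55 minutes.

3 hours 55 minutes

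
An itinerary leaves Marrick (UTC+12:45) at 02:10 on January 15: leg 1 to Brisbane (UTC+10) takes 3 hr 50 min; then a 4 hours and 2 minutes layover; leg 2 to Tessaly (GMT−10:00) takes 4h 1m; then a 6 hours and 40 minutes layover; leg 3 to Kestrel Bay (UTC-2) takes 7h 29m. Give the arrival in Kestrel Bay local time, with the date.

Convert departure to UTC: 02:10 − 12:45 = 13:25 UTC on Jan 14.
Add 3 hours 50 minutes leg 1 → 17:15 UTC.
Add 4 hours and 2 minutes layover in Brisbane → 21:17 UTC.
Add 4 hours 1 minute leg 2 → 01:18 UTC (Jan 15).
Add 6 hours and 40 minutes layover in Tessaly → 07:58 UTC.
Add 7 hours 29 minutes leg 3 → 15:27 UTC.
Kestrel Bay is UTC−2:00, so local arrival = 15:27 − 2:00 = 13:27 on Jan 15.

13:27 on January 15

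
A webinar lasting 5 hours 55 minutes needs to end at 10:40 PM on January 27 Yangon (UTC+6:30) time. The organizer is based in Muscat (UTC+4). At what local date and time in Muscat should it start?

2:15 PM on Jan 27

Target end time in UTC: 10:40 PM − 6:30 = 4:10 PM on Jan 27.
Subtract 5 hours 55 minutes → start 10:15 AM UTC on Jan 27.
Muscat is UTC+4:00: 10:15 AM + 4:00 = 2:15 PM on Jan 27.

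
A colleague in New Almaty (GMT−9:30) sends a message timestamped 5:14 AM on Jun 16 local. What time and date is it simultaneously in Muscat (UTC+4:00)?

6:44 PM on June 16

In UTC: 5:14 AM + 9:30 = 2:44 PM on Jun 16.
Muscat is UTC+4:00: 2:44 PM + 4:00 = 6:44 PM on Jun 16.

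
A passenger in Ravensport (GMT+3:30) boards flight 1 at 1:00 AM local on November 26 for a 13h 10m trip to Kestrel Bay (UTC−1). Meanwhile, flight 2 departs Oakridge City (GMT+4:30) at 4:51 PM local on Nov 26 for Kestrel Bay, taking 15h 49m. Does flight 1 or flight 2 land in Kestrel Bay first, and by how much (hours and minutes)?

Flight 1 in UTC: 1:00 AM − 3:30 = 9:30 PM on Nov 25.
+13 hours 10 minutes → arrive 10:40 AM UTC on Nov 26.
Flight 2 in UTC: 4:51 PM − 4:30 = 12:21 PM on Nov 26.
+15 hours 49 minutes → arrive 4:10 AM UTC on Nov 27.
Flight 1 lands earlier by 17 hours 30 minutes.

the first, by 17 hours 30 minutes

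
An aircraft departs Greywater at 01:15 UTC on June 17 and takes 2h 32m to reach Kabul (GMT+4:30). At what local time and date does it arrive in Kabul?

Departure is given in UTC: 01:15 on Jun 17.
Add 2 hours and 32 minutes → 03:47 UTC.
Kabul is UTC+4:30: 03:47 + 4:30 = 08:17 on Jun 17.

08:17 on Jun 17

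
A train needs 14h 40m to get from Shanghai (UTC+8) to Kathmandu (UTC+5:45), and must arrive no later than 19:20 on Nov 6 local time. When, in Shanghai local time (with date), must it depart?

Target arrival in UTC: 19:20 − 5:45 = 13:35 on Nov 6.
Subtract 14 hours and 40 minutes → departure 22:55 UTC on Nov 5.
Shanghai is UTC+8:00: 22:55 + 8:00 = 06:55 on Nov 6.

06:55 on Nov 6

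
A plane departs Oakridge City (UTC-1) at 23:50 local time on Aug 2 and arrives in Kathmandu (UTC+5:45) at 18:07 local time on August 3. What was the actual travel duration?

Kathmandu is 6:45 ahead of Oakridge City.
Clock-face elapsed time (ignoring zones) is 18 hours 17 minutes.
Actual elapsed = 18 hours 17 minutes − 6:45 = 11 hours 32 minutes.

11 hours 32 minutes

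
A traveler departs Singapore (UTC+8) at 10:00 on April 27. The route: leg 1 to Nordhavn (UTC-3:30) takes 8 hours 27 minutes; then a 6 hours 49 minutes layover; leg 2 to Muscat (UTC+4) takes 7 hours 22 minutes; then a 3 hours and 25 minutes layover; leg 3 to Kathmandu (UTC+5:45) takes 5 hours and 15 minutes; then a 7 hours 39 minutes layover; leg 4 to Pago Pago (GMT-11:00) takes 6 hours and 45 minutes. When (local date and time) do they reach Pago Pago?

12:42 on April 28

Convert departure to UTC: 10:00 − 8:00 = 02:00 UTC on Apr 27.
Add 8 hours and 27 minutes leg 1 → 10:27 UTC.
Add 6 hours and 49 minutes layover in Nordhavn → 17:16 UTC.
Add 7 hours and 22 minutes leg 2 → 00:38 UTC (Apr 28).
Add 3 hours 25 minutes layover in Muscat → 04:03 UTC.
Add 5 hours and 15 minutes leg 3 → 09:18 UTC.
Add 7 hours 39 minutes layover in Kathmandu → 16:57 UTC.
Add 6 hours and 45 minutes leg 4 → 23:42 UTC.
Pago Pago is UTC−11:00, so local arrival = 23:42 − 11:00 = 12:42 on Apr 28.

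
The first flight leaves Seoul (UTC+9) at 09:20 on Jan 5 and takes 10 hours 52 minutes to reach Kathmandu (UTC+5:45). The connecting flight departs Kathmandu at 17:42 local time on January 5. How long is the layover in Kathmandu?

45 minutes

Convert departure to UTC: 09:20 − 9:00 = 00:20 UTC on Jan 5.
Add 10 hours and 52 minutes flight time → 11:12 UTC.
Kathmandu is UTC+5:45, so local arrival = 11:12 + 5:45 = 16:57 on Jan 5.
Layover = 17:42 − 16:57 = 45 minutes.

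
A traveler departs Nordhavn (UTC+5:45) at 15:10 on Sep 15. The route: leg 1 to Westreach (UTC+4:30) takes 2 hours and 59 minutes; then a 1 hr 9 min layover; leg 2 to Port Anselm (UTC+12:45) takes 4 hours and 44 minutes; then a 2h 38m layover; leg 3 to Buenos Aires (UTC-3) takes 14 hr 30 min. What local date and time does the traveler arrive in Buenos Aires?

Convert departure to UTC: 15:10 − 5:45 = 09:25 UTC on Sep 15.
Add 2 hours 59 minutes leg 1 → 12:24 UTC.
Add 1 hour 9 minutes layover in Westreach → 13:33 UTC.
Add 4 hours 44 minutes leg 2 → 18:17 UTC.
Add 2 hours 38 minutes layover in Port Anselm → 20:55 UTC.
Add 14 hours 30 minutes leg 3 → 11:25 UTC (Sep 16).
Buenos Aires is UTC−3:00, so local arrival = 11:25 − 3:00 = 08:25 on Sep 16.

08:25 on Sep 16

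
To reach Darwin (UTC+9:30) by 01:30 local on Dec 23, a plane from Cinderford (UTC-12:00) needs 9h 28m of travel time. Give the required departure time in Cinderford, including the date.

18:32 on December 21

Target arrival in UTC: 01:30 − 9:30 = 16:00 on Dec 22.
Subtract 9 hours and 28 minutes → departure 06:32 UTC on Dec 22.
Cinderford is UTC−12:00: 06:32 − 12:00 = 18:32 on Dec 21.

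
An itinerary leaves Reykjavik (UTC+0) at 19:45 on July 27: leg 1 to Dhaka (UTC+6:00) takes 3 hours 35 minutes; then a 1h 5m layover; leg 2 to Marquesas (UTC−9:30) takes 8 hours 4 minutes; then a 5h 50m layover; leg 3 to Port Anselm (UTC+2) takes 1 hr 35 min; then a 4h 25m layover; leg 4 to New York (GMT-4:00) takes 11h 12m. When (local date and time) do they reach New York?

Reykjavik is at UTC+0, so departure is already 19:45 UTC on Jul 27.
Add 3 hours and 35 minutes leg 1 → 23:20 UTC.
Add 1 hour 5 minutes layover in Dhaka → 00:25 UTC (Jul 28).
Add 8 hours 4 minutes leg 2 → 08:29 UTC.
Add 5 hours and 50 minutes layover in Marquesas → 14:19 UTC.
Add 1 hour and 35 minutes leg 3 → 15:54 UTC.
Add 4 hours 25 minutes layover in Port Anselm → 20:19 UTC.
Add 11 hours and 12 minutes leg 4 → 07:31 UTC (Jul 29).
New York is UTC−4:00, so local arrival = 07:31 − 4:00 = 03:31 on Jul 29.

03:31 on July 29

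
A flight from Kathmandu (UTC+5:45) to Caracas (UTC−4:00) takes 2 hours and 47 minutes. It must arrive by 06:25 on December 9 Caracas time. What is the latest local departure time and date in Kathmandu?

13:23 on December 9

Target arrival in UTC: 06:25 + 4:00 = 10:25 on Dec 9.
Subtract 2 hours and 47 minutes → departure 07:38 UTC on Dec 9.
Kathmandu is UTC+5:45: 07:38 + 5:45 = 13:23 on Dec 9.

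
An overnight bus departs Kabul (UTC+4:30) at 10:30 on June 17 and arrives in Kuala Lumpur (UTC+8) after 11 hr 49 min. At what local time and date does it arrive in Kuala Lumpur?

01:49 on June 18

Convert departure to UTC: 10:30 − 4:30 = 06:00 UTC on Jun 17.
Add 11 hours 49 minutes travel time → 17:49 UTC.
Kuala Lumpur is UTC+8:00, so local arrival = 17:49 + 8:00 = 01:49 on Jun 18.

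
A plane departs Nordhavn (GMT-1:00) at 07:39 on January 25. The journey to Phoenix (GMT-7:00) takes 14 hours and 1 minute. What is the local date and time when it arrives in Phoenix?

15:40 on January 25

Phoenix is 6:00 behind Nordhavn.
After 14 hours 1 minute it is 21:40 in Nordhavn.
Shift by the zone difference: 21:40 − 6:00 = 15:40 on Jan 25 in Phoenix.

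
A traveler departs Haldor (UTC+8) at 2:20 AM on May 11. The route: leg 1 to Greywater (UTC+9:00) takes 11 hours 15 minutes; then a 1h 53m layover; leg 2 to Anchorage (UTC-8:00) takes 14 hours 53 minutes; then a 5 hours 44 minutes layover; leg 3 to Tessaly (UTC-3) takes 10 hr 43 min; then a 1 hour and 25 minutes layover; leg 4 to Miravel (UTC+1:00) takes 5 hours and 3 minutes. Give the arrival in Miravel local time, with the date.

10:16 PM on May 12

Convert departure to UTC: 2:20 AM − 8:00 = 6:20 PM UTC on May 10.
Add 11 hours and 15 minutes leg 1 → 5:35 AM UTC (May 11).
Add 1 hour and 53 minutes layover in Greywater → 7:28 AM UTC.
Add 14 hours and 53 minutes leg 2 → 10:21 PM UTC.
Add 5 hours 44 minutes layover in Anchorage → 4:05 AM UTC (May 12).
Add 10 hours 43 minutes leg 3 → 2:48 PM UTC.
Add 1 hour and 25 minutes layover in Tessaly → 4:13 PM UTC.
Add 5 hours and 3 minutes leg 4 → 9:16 PM UTC.
Miravel is UTC+1:00, so local arrival = 9:16 PM + 1:00 = 10:16 PM on May 12.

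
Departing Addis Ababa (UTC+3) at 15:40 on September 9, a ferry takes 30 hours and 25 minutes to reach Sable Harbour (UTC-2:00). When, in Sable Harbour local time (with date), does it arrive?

17:05 on September 10

Sable Harbour is 5:00 behind Addis Ababa.
After 30 hours 25 minutes it is 22:05 (Sep 10) in Addis Ababa.
Shift by the zone difference: 22:05 − 5:00 = 17:05 on Sep 10 in Sable Harbour.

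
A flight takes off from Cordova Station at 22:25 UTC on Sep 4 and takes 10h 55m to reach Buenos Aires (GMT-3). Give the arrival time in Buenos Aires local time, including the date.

06:20 on Sep 5

Departure is given in UTC: 22:25 on Sep 4.
Add 10 hours 55 minutes → 09:20 UTC (Sep 5).
Buenos Aires is UTC−3:00: 09:20 − 3:00 = 06:20 on Sep 5.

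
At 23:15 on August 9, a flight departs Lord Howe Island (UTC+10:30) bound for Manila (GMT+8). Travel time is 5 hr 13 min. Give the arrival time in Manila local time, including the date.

01:58 on August 10

Convert departure to UTC: 23:15 − 10:30 = 12:45 UTC on Aug 9.
Add 5 hours 13 minutes travel time → 17:58 UTC.
Manila is UTC+8:00, so local arrival = 17:58 + 8:00 = 01:58 on Aug 10.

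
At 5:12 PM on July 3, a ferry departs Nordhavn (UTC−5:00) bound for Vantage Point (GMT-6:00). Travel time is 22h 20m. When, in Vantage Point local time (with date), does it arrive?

2:32 PM on Jul 4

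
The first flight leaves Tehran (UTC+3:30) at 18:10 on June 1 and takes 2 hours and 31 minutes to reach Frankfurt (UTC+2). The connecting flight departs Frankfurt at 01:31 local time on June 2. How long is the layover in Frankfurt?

Convert departure to UTC: 18:10 − 3:30 = 14:40 UTC on Jun 1.
Add 2 hours and 31 minutes flight time → 17:11 UTC.
Frankfurt is UTC+2:00, so local arrival = 17:11 + 2:00 = 19:11 on Jun 1.
Layover = 01:31 − 19:11 (+1 day) = 6 hours 20 minutes.

6 hours 20 minutes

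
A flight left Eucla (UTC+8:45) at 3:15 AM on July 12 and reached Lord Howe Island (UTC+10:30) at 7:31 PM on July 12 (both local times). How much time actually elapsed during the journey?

14 hours 31 minutes

Departure in UTC: 3:15 AM − 8:45 = 6:30 PM on Jul 11.
Arrival in UTC: 7:31 PM − 10:30 = 9:01 AM on Jul 12.
Elapsed = 9:01 AM − 6:30 PM (+1 day) = 14 hours 31 minutes.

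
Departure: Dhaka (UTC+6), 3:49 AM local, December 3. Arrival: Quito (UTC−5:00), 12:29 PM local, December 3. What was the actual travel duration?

19 hours 40 minutes

Departure in UTC: 3:49 AM − 6:00 = 9:49 PM on Dec 2.
Arrival in UTC: 12:29 PM + 5:00 = 5:29 PM on Dec 3.
Elapsed = 5:29 PM − 9:49 PM (+1 day) = 19 hours 40 minutes.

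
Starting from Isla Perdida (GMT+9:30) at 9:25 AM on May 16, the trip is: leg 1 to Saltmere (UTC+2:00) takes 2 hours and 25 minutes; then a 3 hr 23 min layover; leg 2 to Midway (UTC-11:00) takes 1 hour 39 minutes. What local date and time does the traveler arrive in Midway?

8:22 PM on May 15

Convert departure to UTC: 9:25 AM − 9:30 = 11:55 PM UTC on May 15.
Add 2 hours and 25 minutes leg 1 → 2:20 AM UTC (May 16).
Add 3 hours 23 minutes layover in Saltmere → 5:43 AM UTC.
Add 1 hour and 39 minutes leg 2 → 7:22 AM UTC.
Midway is UTC−11:00, so local arrival = 7:22 AM − 11:00 = 8:22 PM on May 15.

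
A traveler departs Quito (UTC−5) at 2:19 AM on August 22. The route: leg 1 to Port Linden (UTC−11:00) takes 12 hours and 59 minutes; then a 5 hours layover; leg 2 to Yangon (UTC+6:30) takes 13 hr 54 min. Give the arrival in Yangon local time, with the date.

Convert departure to UTC: 2:19 AM + 5:00 = 7:19 AM UTC on Aug 22.
Add 12 hours 59 minutes leg 1 → 8:18 PM UTC.
Add 5 hours layover in Port Linden → 1:18 AM UTC (Aug 23).
Add 13 hours 54 minutes leg 2 → 3:12 PM UTC.
Yangon is UTC+6:30, so local arrival = 3:12 PM + 6:30 = 9:42 PM on Aug 23.

9:42 PM on Aug 23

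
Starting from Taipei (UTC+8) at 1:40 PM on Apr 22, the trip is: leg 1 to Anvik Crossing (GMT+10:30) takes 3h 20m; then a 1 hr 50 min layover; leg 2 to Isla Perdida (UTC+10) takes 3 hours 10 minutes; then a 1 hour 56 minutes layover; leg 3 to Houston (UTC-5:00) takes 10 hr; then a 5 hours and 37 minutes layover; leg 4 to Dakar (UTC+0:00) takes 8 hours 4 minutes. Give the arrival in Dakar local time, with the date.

3:37 PM on Apr 23

Convert departure to UTC: 1:40 PM − 8:00 = 5:40 AM UTC on Apr 22.
Add 3 hours 20 minutes leg 1 → 9:00 AM UTC.
Add 1 hour and 50 minutes layover in Anvik Crossing → 10:50 AM UTC.
Add 3 hours and 10 minutes leg 2 → 2:00 PM UTC.
Add 1 hour and 56 minutes layover in Isla Perdida → 3:56 PM UTC.
Add 10 hours leg 3 → 1:56 AM UTC (Apr 23).
Add 5 hours and 37 minutes layover in Houston → 7:33 AM UTC.
Add 8 hours 4 minutes leg 4 → 3:37 PM UTC.
Dakar is UTC+0, so local arrival is the same: 3:37 PM on Apr 23.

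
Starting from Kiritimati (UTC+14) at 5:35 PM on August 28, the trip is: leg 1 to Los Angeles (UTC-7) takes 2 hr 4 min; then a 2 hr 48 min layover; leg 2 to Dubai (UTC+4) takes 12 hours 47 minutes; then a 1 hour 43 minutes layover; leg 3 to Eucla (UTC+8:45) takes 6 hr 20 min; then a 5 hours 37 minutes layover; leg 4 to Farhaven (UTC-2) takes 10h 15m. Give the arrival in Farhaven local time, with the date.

7:09 PM on August 29

Convert departure to UTC: 5:35 PM − 14:00 = 3:35 AM UTC on Aug 28.
Add 2 hours 4 minutes leg 1 → 5:39 AM UTC.
Add 2 hours and 48 minutes layover in Los Angeles → 8:27 AM UTC.
Add 12 hours 47 minutes leg 2 → 9:14 PM UTC.
Add 1 hour and 43 minutes layover in Dubai → 10:57 PM UTC.
Add 6 hours 20 minutes leg 3 → 5:17 AM UTC (Aug 29).
Add 5 hours and 37 minutes layover in Eucla → 10:54 AM UTC.
Add 10 hours and 15 minutes leg 4 → 9:09 PM UTC.
Farhaven is UTC−2:00, so local arrival = 9:09 PM − 2:00 = 7:09 PM on Aug 29.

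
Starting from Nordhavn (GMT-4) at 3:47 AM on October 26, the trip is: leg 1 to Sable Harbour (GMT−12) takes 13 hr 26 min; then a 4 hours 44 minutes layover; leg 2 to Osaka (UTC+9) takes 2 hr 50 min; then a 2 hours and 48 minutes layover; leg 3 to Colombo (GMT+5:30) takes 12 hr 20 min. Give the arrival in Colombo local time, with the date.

Convert departure to UTC: 3:47 AM + 4:00 = 7:47 AM UTC on Oct 26.
Add 13 hours and 26 minutes leg 1 → 9:13 PM UTC.
Add 4 hours and 44 minutes layover in Sable Harbour → 1:57 AM UTC (Oct 27).
Add 2 hours and 50 minutes leg 2 → 4:47 AM UTC.
Add 2 hours 48 minutes layover in Osaka → 7:35 AM UTC.
Add 12 hours 20 minutes leg 3 → 7:55 PM UTC.
Colombo is UTC+5:30, so local arrival = 7:55 PM + 5:30 = 1:25 AM on Oct 28.

1:25 AM on October 28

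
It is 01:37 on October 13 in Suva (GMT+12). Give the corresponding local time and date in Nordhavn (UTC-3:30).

Nordhavn is 15:30 behind Suva.
Shift by the zone difference: 01:37 − 15:30 = 10:07 on Oct 12 in Nordhavn.

10:07 on October 12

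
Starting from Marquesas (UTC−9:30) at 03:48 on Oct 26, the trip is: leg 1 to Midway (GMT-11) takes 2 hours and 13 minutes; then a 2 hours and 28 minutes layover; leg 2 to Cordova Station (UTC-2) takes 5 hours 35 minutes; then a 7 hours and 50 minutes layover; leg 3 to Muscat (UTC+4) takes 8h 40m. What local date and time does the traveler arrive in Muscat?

Convert departure to UTC: 03:48 + 9:30 = 13:18 UTC on Oct 26.
Add 2 hours 13 minutes leg 1 → 15:31 UTC.
Add 2 hours 28 minutes layover in Midway → 17:59 UTC.
Add 5 hours and 35 minutes leg 2 → 23:34 UTC.
Add 7 hours 50 minutes layover in Cordova Station → 07:24 UTC (Oct 27).
Add 8 hours and 40 minutes leg 3 → 16:04 UTC.
Muscat is UTC+4:00, so local arrival = 16:04 + 4:00 = 20:04 on Oct 27.

20:04 on October 27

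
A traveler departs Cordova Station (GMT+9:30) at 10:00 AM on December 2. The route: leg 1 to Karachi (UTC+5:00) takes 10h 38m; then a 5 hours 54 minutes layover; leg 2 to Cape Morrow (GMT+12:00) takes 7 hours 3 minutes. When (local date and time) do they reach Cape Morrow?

12:05 PM on December 3

Convert departure to UTC: 10:00 AM − 9:30 = 12:30 AM UTC on Dec 2.
Add 10 hours 38 minutes leg 1 → 11:08 AM UTC.
Add 5 hours and 54 minutes layover in Karachi → 5:02 PM UTC.
Add 7 hours 3 minutes leg 2 → 12:05 AM UTC (Dec 3).
Cape Morrow is UTC+12:00, so local arrival = 12:05 AM + 12:00 = 12:05 PM on Dec 3.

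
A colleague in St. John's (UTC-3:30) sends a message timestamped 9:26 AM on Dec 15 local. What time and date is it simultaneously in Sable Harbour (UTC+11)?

Sable Harbour is 14:30 ahead of St. John's.
Shift by the zone difference: 9:26 AM + 14:30 = 11:56 PM on Dec 15 in Sable Harbour.

11:56 PM on Dec 15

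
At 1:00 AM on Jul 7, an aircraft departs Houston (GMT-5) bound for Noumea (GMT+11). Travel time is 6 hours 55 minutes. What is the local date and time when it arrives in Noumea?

11:55 PM on July 7

Convert departure to UTC: 1:00 AM + 5:00 = 6:00 AM UTC on Jul 7.
Add 6 hours and 55 minutes travel time → 12:55 PM UTC.
Noumea is UTC+11:00, so local arrival = 12:55 PM + 11:00 = 11:55 PM on Jul 7.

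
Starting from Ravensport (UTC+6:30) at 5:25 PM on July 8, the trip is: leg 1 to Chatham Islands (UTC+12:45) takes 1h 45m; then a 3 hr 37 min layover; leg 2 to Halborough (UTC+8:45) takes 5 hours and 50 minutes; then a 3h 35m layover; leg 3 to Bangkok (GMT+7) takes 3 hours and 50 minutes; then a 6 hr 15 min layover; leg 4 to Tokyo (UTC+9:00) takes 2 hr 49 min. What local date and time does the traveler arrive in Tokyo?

11:36 PM on July 9

Convert departure to UTC: 5:25 PM − 6:30 = 10:55 AM UTC on Jul 8.
Add 1 hour and 45 minutes leg 1 → 12:40 PM UTC.
Add 3 hours 37 minutes layover in Chatham Islands → 4:17 PM UTC.
Add 5 hours and 50 minutes leg 2 → 10:07 PM UTC.
Add 3 hours 35 minutes layover in Halborough → 1:42 AM UTC (Jul 9).
Add 3 hours 50 minutes leg 3 → 5:32 AM UTC.
Add 6 hours and 15 minutes layover in Bangkok → 11:47 AM UTC.
Add 2 hours and 49 minutes leg 4 → 2:36 PM UTC.
Tokyo is UTC+9:00, so local arrival = 2:36 PM + 9:00 = 11:36 PM on Jul 9.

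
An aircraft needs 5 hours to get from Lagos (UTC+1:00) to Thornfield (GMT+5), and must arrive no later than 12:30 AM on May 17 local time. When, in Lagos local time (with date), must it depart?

Target arrival in UTC: 12:30 AM − 5:00 = 7:30 PM on May 16.
Subtract 5 hours → departure 2:30 PM UTC on May 16.
Lagos is UTC+1:00: 2:30 PM + 1:00 = 3:30 PM on May 16.

3:30 PM on May 16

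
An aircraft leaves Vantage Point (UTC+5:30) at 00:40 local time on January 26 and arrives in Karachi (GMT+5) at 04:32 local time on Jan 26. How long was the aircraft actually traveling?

Karachi is 0:30 behind Vantage Point.
Clock-face elapsed time (ignoring zones) is 3 hours 52 minutes.
Actual elapsed = 3 hours 52 minutes + 0:30 = 4 hours 22 minutes.

4 hours 22 minutes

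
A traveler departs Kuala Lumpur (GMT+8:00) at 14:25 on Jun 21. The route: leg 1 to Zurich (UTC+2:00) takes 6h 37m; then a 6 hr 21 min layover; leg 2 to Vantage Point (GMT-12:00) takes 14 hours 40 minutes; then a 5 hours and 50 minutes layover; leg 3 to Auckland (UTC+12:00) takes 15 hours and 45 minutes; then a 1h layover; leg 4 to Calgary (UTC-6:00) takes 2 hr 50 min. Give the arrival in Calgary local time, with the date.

05:28 on June 23

Convert departure to UTC: 14:25 − 8:00 = 06:25 UTC on Jun 21.
Add 6 hours and 37 minutes leg 1 → 13:02 UTC.
Add 6 hours and 21 minutes layover in Zurich → 19:23 UTC.
Add 14 hours and 40 minutes leg 2 → 10:03 UTC (Jun 22).
Add 5 hours and 50 minutes layover in Vantage Point → 15:53 UTC.
Add 15 hours 45 minutes leg 3 → 07:38 UTC (Jun 23).
Add 1 hour layover in Auckland → 08:38 UTC.
Add 2 hours 50 minutes leg 4 → 11:28 UTC.
Calgary is UTC−6:00, so local arrival = 11:28 − 6:00 = 05:28 on Jun 23.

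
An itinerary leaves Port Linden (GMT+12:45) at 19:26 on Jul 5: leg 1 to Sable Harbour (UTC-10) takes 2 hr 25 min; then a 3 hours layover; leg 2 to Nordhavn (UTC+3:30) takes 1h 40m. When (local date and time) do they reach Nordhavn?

17:16 on July 5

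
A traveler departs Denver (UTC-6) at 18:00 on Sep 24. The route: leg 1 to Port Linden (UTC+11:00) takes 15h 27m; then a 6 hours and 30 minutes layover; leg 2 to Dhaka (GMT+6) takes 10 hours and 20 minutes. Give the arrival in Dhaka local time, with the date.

Convert departure to UTC: 18:00 + 6:00 = 00:00 UTC on Sep 25.
Add 15 hours and 27 minutes leg 1 → 15:27 UTC.
Add 6 hours and 30 minutes layover in Port Linden → 21:57 UTC.
Add 10 hours and 20 minutes leg 2 → 08:17 UTC (Sep 26).
Dhaka is UTC+6:00, so local arrival = 08:17 + 6:00 = 14:17 on Sep 26.

14:17 on September 26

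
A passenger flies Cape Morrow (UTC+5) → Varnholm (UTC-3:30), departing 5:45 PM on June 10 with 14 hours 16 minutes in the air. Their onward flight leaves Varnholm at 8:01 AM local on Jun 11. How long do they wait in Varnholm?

8 hours 30 minutes

Convert departure to UTC: 5:45 PM − 5:00 = 12:45 PM UTC on Jun 10.
Add 14 hours and 16 minutes flight time → 3:01 AM UTC (Jun 11).
Varnholm is UTC−3:30, so local arrival = 3:01 AM − 3:30 = 11:31 PM on Jun 10.
Layover = 8:01 AM − 11:31 PM (+1 day) = 8 hours 30 minutes.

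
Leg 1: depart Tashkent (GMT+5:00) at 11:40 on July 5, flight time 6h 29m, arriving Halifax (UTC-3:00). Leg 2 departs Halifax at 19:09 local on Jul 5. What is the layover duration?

9 hours

Convert departure to UTC: 11:40 − 5:00 = 06:40 UTC on Jul 5.
Add 6 hours and 29 minutes flight time → 13:09 UTC.
Halifax is UTC−3:00, so local arrival = 13:09 − 3:00 = 10:09 on Jul 5.
Layover = 19:09 − 10:09 = 9 hours.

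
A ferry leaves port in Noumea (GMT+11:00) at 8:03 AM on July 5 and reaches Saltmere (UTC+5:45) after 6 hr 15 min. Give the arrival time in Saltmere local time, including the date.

9:03 AM on July 5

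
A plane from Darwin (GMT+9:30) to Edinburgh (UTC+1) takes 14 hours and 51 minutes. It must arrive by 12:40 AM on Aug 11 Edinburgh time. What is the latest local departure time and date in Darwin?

6:19 PM on Aug 10

Target arrival in UTC: 12:40 AM − 1:00 = 11:40 PM on Aug 10.
Subtract 14 hours 51 minutes → departure 8:49 AM UTC on Aug 10.
Darwin is UTC+9:30: 8:49 AM + 9:30 = 6:19 PM on Aug 10.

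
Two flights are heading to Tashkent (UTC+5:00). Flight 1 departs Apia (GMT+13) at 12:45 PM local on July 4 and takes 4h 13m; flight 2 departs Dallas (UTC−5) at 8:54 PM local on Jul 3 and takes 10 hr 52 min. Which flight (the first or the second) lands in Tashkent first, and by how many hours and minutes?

the first, by 8 hours 48 minutes

Flight 1 in UTC: 12:45 PM − 13:00 = 11:45 PM on Jul 3.
+4 hours 13 minutes → arrive 3:58 AM UTC on Jul 4.
Flight 2 in UTC: 8:54 PM + 5:00 = 1:54 AM on Jul 4.
+10 hours and 52 minutes → arrive 12:46 PM UTC on Jul 4.
Flight 1 lands earlier by 8 hours 48 minutes.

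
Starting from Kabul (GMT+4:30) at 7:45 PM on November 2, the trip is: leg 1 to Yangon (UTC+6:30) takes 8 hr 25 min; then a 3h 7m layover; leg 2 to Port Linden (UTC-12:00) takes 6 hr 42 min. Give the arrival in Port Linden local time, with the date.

Convert departure to UTC: 7:45 PM − 4:30 = 3:15 PM UTC on Nov 2.
Add 8 hours and 25 minutes leg 1 → 11:40 PM UTC.
Add 3 hours and 7 minutes layover in Yangon → 2:47 AM UTC (Nov 3).
Add 6 hours and 42 minutes leg 2 → 9:29 AM UTC.
Port Linden is UTC−12:00, so local arrival = 9:29 AM − 12:00 = 9:29 PM on Nov 2.

9:29 PM on November 2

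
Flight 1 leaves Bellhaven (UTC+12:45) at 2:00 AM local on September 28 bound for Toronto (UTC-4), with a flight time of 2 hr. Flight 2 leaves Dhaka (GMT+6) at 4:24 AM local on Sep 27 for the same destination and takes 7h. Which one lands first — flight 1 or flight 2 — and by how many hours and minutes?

the second, by 9 hours 51 minutes

Flight 1 in UTC: 2:00 AM − 12:45 = 1:15 PM on Sep 27.
+2 hours → arrive 3:15 PM UTC on Sep 27.
Flight 2 in UTC: 4:24 AM − 6:00 = 10:24 PM on Sep 26.
+7 hours → arrive 5:24 AM UTC on Sep 27.
Flight 2 lands earlier by 9 hours 51 minutes.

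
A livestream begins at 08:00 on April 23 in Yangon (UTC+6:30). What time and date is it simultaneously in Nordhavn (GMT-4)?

21:30 on April 22

In UTC: 08:00 − 6:30 = 01:30 on Apr 23.
Nordhavn is UTC−4:00: 01:30 − 4:00 = 21:30 on Apr 22.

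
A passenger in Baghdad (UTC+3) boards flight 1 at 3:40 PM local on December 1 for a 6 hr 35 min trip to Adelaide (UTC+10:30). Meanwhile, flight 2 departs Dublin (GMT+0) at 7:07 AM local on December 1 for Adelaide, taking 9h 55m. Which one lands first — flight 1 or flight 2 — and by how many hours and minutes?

Flight 1 in UTC: 3:40 PM − 3:00 = 12:40 PM on Dec 1.
+6 hours and 35 minutes → arrive 7:15 PM UTC on Dec 1.
Flight 2 departs at 7:07 AM UTC (Dec 1).
+9 hours and 55 minutes → arrive 5:02 PM UTC on Dec 1.
Flight 2 lands earlier by 2 hours 13 minutes.

the second, by 2 hours 13 minutes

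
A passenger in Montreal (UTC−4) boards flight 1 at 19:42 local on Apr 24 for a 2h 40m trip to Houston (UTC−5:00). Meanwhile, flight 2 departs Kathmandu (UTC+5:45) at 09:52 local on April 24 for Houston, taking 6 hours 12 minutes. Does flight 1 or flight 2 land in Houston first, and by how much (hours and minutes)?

the second, by 16 hours 3 minutes

Flight 1 in UTC: 19:42 + 4:00 = 23:42 on Apr 24.
+2 hours and 40 minutes → arrive 02:22 UTC on Apr 25.
Flight 2 in UTC: 09:52 − 5:45 = 04:07 on Apr 24.
+6 hours and 12 minutes → arrive 10:19 UTC on Apr 24.
Flight 2 lands earlier by 16 hours 3 minutes.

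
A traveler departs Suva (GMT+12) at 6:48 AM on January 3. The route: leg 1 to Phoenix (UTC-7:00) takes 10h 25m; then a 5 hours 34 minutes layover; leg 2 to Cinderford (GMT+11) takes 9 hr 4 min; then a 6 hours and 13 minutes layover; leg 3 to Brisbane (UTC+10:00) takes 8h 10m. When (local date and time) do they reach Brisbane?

Convert departure to UTC: 6:48 AM − 12:00 = 6:48 PM UTC on Jan 2.
Add 10 hours 25 minutes leg 1 → 5:13 AM UTC (Jan 3).
Add 5 hours 34 minutes layover in Phoenix → 10:47 AM UTC.
Add 9 hours and 4 minutes leg 2 → 7:51 PM UTC.
Add 6 hours 13 minutes layover in Cinderford → 2:04 AM UTC (Jan 4).
Add 8 hours and 10 minutes leg 3 → 10:14 AM UTC.
Brisbane is UTC+10:00, so local arrival = 10:14 AM + 10:00 = 8:14 PM on Jan 4.

8:14 PM on January 4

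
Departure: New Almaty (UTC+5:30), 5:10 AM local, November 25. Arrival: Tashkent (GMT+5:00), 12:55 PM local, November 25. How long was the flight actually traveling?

Tashkent is 0:30 behind New Almaty.
Clock-face elapsed time (ignoring zones) is 7 hours 45 minutes.
Actual elapsed = 7 hours 45 minutes + 0:30 = 8 hours 15 minutes.

8 hours 15 minutes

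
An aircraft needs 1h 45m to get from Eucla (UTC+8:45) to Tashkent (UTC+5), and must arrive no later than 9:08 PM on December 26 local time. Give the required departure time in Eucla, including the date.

Target arrival in UTC: 9:08 PM − 5:00 = 4:08 PM on Dec 26.
Subtract 1 hour 45 minutes → departure 2:23 PM UTC on Dec 26.
Eucla is UTC+8:45: 2:23 PM + 8:45 = 11:08 PM on Dec 26.

11:08 PM on December 26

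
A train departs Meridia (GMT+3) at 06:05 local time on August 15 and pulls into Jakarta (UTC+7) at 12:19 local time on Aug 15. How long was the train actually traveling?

Departure in UTC: 06:05 − 3:00 = 03:05 on Aug 15.
Arrival in UTC: 12:19 − 7:00 = 05:19 on Aug 15.
Elapsed = 05:19 − 03:05 = 2 hours 14 minutes.

2 hours 14 minutes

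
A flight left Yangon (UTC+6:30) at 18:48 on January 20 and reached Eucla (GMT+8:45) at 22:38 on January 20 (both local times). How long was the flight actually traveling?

1 hour 35 minutes

Departure in UTC: 18:48 − 6:30 = 12:18 on Jan 20.
Arrival in UTC: 22:38 − 8:45 = 13:53 on Jan 20.
Elapsed = 13:53 − 12:18 = 1 hour 35 minutes.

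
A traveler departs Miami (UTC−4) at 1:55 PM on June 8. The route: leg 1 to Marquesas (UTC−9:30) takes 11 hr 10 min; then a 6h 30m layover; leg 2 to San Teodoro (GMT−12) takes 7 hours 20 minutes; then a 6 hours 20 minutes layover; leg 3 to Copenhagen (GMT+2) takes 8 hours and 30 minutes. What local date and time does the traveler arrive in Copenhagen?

11:45 AM on Jun 10

Convert departure to UTC: 1:55 PM + 4:00 = 5:55 PM UTC on Jun 8.
Add 11 hours 10 minutes leg 1 → 5:05 AM UTC (Jun 9).
Add 6 hours and 30 minutes layover in Marquesas → 11:35 AM UTC.
Add 7 hours 20 minutes leg 2 → 6:55 PM UTC.
Add 6 hours and 20 minutes layover in San Teodoro → 1:15 AM UTC (Jun 10).
Add 8 hours and 30 minutes leg 3 → 9:45 AM UTC.
Copenhagen is UTC+2:00, so local arrival = 9:45 AM + 2:00 = 11:45 AM on Jun 10.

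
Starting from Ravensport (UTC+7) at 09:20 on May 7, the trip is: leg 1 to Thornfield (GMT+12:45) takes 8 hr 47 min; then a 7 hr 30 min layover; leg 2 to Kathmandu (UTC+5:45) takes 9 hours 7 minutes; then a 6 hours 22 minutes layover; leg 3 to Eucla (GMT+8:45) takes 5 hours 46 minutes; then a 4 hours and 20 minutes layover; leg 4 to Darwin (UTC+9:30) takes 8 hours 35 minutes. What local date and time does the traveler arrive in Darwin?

Convert departure to UTC: 09:20 − 7:00 = 02:20 UTC on May 7.
Add 8 hours and 47 minutes leg 1 → 11:07 UTC.
Add 7 hours 30 minutes layover in Thornfield → 18:37 UTC.
Add 9 hours and 7 minutes leg 2 → 03:44 UTC (May 8).
Add 6 hours 22 minutes layover in Kathmandu → 10:06 UTC.
Add 5 hours and 46 minutes leg 3 → 15:52 UTC.
Add 4 hours 20 minutes layover in Eucla → 20:12 UTC.
Add 8 hours 35 minutes leg 4 → 04:47 UTC (May 9).
Darwin is UTC+9:30, so local arrival = 04:47 + 9:30 = 14:17 on May 9.

14:17 on May 9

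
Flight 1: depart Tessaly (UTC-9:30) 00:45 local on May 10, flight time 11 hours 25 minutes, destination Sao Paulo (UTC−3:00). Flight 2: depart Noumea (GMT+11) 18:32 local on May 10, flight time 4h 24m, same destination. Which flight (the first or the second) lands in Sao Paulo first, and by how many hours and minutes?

the second, by 9 hours 44 minutes

Flight 1 in UTC: 00:45 + 9:30 = 10:15 on May 10.
+11 hours and 25 minutes → arrive 21:40 UTC on May 10.
Flight 2 in UTC: 18:32 − 11:00 = 07:32 on May 10.
+4 hours and 24 minutes → arrive 11:56 UTC on May 10.
Flight 2 lands earlier by 9 hours 44 minutes.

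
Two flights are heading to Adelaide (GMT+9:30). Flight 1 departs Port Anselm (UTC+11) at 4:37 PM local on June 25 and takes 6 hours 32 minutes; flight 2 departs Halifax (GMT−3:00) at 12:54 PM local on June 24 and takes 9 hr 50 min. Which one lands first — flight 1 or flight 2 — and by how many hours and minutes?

Flight 1 in UTC: 4:37 PM − 11:00 = 5:37 AM on Jun 25.
+6 hours and 32 minutes → arrive 12:09 PM UTC on Jun 25.
Flight 2 in UTC: 12:54 PM + 3:00 = 3:54 PM on Jun 24.
+9 hours 50 minutes → arrive 1:44 AM UTC on Jun 25.
Flight 2 lands earlier by 10 hours 25 minutes.

the second, by 10 hours 25 minutes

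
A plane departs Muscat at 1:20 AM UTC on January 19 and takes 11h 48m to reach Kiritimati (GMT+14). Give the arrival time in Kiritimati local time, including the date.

Departure is given in UTC: 1:20 AM on Jan 19.
Add 11 hours and 48 minutes → 1:08 PM UTC.
Kiritimati is UTC+14:00: 1:08 PM + 14:00 = 3:08 AM on Jan 20.

3:08 AM on January 20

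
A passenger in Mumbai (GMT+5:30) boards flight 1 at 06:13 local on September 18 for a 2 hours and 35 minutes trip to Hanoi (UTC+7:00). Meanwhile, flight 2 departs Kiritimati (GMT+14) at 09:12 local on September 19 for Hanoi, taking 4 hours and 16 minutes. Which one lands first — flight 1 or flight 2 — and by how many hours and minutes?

Flight 1 in UTC: 06:13 − 5:30 = 00:43 on Sep 18.
+2 hours 35 minutes → arrive 03:18 UTC on Sep 18.
Flight 2 in UTC: 09:12 − 14:00 = 19:12 on Sep 18.
+4 hours and 16 minutes → arrive 23:28 UTC on Sep 18.
Flight 1 lands earlier by 20 hours 10 minutes.

the first, by 20 hours 10 minutes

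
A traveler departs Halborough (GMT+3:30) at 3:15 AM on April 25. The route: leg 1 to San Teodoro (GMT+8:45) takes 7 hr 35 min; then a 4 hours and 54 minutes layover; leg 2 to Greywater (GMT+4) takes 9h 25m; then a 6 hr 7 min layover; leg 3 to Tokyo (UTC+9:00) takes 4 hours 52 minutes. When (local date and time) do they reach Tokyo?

5:38 PM on April 26

Convert departure to UTC: 3:15 AM − 3:30 = 11:45 PM UTC on Apr 24.
Add 7 hours 35 minutes leg 1 → 7:20 AM UTC (Apr 25).
Add 4 hours 54 minutes layover in San Teodoro → 12:14 PM UTC.
Add 9 hours and 25 minutes leg 2 → 9:39 PM UTC.
Add 6 hours 7 minutes layover in Greywater → 3:46 AM UTC (Apr 26).
Add 4 hours and 52 minutes leg 3 → 8:38 AM UTC.
Tokyo is UTC+9:00, so local arrival = 8:38 AM + 9:00 = 5:38 PM on Apr 26.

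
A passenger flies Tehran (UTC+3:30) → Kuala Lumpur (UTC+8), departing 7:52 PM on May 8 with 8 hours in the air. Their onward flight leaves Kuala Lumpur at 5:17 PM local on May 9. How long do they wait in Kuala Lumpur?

Convert departure to UTC: 7:52 PM − 3:30 = 4:22 PM UTC on May 8.
Add 8 hours flight time → 12:22 AM UTC (May 9).
Kuala Lumpur is UTC+8:00, so local arrival = 12:22 AM + 8:00 = 8:22 AM on May 9.
Layover = 5:17 PM − 8:22 AM = 8 hours 55 minutes.

8 hours 55 minutes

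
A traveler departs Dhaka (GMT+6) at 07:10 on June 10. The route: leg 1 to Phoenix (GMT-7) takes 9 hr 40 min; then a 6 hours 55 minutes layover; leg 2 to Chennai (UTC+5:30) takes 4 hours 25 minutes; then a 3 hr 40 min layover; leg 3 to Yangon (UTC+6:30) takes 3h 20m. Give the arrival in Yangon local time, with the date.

Convert departure to UTC: 07:10 − 6:00 = 01:10 UTC on Jun 10.
Add 9 hours and 40 minutes leg 1 → 10:50 UTC.
Add 6 hours and 55 minutes layover in Phoenix → 17:45 UTC.
Add 4 hours and 25 minutes leg 2 → 22:10 UTC.
Add 3 hours 40 minutes layover in Chennai → 01:50 UTC (Jun 11).
Add 3 hours 20 minutes leg 3 → 05:10 UTC.
Yangon is UTC+6:30, so local arrival = 05:10 + 6:30 = 11:40 on Jun 11.

11:40 on June 11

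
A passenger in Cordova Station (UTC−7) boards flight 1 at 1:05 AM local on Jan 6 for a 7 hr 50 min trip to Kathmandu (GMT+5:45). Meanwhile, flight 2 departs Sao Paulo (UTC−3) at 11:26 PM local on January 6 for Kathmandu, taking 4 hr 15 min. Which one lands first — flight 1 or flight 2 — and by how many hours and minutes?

the first, by 14 hours 46 minutes

Flight 1 in UTC: 1:05 AM + 7:00 = 8:05 AM on Jan 6.
+7 hours 50 minutes → arrive 3:55 PM UTC on Jan 6.
Flight 2 in UTC: 11:26 PM + 3:00 = 2:26 AM on Jan 7.
+4 hours and 15 minutes → arrive 6:41 AM UTC on Jan 7.
Flight 1 lands earlier by 14 hours 46 minutes.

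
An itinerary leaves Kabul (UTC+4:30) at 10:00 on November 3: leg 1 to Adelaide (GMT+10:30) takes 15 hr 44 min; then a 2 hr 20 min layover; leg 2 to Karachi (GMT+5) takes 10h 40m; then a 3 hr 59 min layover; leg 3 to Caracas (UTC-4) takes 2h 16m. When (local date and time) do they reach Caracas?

12:29 on Nov 4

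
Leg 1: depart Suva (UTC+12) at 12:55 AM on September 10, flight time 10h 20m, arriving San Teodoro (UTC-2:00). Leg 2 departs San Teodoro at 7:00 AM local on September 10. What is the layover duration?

9 hours 45 minutes

Convert departure to UTC: 12:55 AM − 12:00 = 12:55 PM UTC on Sep 9.
Add 10 hours and 20 minutes flight time → 11:15 PM UTC.
San Teodoro is UTC−2:00, so local arrival = 11:15 PM − 2:00 = 9:15 PM on Sep 9.
Layover = 7:00 AM − 9:15 PM (+1 day) = 9 hours 45 minutes.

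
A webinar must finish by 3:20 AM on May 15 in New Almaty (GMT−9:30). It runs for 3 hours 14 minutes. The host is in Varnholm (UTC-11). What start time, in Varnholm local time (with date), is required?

Target end time in UTC: 3:20 AM + 9:30 = 12:50 PM on May 15.
Subtract 3 hours 14 minutes → start 9:36 AM UTC on May 15.
Varnholm is UTC−11:00: 9:36 AM − 11:00 = 10:36 PM on May 14.

10:36 PM on May 14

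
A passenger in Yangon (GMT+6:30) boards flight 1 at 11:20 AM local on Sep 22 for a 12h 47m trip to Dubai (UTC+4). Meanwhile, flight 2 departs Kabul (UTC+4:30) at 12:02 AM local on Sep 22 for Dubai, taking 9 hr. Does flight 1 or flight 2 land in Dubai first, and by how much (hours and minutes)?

the second, by 13 hours 5 minutes

Flight 1 in UTC: 11:20 AM − 6:30 = 4:50 AM on Sep 22.
+12 hours and 47 minutes → arrive 5:37 PM UTC on Sep 22.
Flight 2 in UTC: 12:02 AM − 4:30 = 7:32 PM on Sep 21.
+9 hours → arrive 4:32 AM UTC on Sep 22.
Flight 2 lands earlier by 13 hours 5 minutes.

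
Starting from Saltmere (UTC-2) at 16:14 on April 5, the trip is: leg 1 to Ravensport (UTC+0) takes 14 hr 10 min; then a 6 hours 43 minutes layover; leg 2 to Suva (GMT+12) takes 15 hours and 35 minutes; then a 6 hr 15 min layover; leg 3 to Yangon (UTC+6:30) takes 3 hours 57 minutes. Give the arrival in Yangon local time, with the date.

Convert departure to UTC: 16:14 + 2:00 = 18:14 UTC on Apr 5.
Add 14 hours 10 minutes leg 1 → 08:24 UTC (Apr 6).
Add 6 hours and 43 minutes layover in Ravensport → 15:07 UTC.
Add 15 hours 35 minutes leg 2 → 06:42 UTC (Apr 7).
Add 6 hours 15 minutes layover in Suva → 12:57 UTC.
Add 3 hours 57 minutes leg 3 → 16:54 UTC.
Yangon is UTC+6:30, so local arrival = 16:54 + 6:30 = 23:24 on Apr 7.

23:24 on April 7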